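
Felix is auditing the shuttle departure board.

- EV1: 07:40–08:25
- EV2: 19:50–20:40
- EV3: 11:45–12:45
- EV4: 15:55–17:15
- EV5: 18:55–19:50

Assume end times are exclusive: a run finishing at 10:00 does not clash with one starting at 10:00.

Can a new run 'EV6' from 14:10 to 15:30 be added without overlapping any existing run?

EV1: ends 08:25 at or before EV6 starts 14:10 → clear.
EV3: ends 12:45 at or before EV6 starts 14:10 → clear.
EV4: starts 15:55 at or after EV6 ends 15:30 → clear.
EV5: starts 18:55 at or after EV6 ends 15:30 → clear.
EV2: starts 19:50 at or after EV6 ends 15:30 → clear.

Yes — the slot is free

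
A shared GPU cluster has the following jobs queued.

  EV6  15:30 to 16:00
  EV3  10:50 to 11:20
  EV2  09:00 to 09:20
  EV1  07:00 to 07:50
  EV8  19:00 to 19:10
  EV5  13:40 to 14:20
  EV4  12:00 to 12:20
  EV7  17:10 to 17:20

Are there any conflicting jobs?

No

Sorted by start: EV1, EV2, EV3, EV4, EV5, EV6, EV7, EV8.
EV2 starts after EV1 ends, so EV1 has no further overlaps.
EV3 starts after EV2 ends, so EV2 has no further overlaps.
EV4 starts after EV3 ends, so EV3 has no further overlaps.
EV5 starts after EV4 ends, so EV4 has no further overlaps.
EV6 starts after EV5 ends, so EV5 has no further overlaps.
EV7 starts after EV6 ends, so EV6 has no further overlaps.
EV8 starts after EV7 ends.
Every pair is clear; the schedule has no overlaps.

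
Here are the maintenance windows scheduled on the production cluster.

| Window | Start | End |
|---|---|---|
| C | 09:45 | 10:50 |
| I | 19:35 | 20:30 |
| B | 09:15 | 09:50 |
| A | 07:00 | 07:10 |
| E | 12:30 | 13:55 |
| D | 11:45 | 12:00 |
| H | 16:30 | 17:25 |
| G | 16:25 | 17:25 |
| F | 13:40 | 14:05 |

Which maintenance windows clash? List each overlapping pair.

Sorted by start: A, B, C, D, E, F, G, H, I.
B starts after A ends; A is clear from here.
C starts before B ends → B and C overlap.
D starts after B ends; B is clear from here.
D starts after C ends; C is clear from here.
E starts after D ends; D is clear from here.
F starts before E ends → E and F overlap.
G starts after E ends; E is clear from here.
G starts after F ends; F is clear from here.
H starts before G ends → G and H overlap.
I starts after G ends.
I starts after H ends.

B & C, E & F, G & H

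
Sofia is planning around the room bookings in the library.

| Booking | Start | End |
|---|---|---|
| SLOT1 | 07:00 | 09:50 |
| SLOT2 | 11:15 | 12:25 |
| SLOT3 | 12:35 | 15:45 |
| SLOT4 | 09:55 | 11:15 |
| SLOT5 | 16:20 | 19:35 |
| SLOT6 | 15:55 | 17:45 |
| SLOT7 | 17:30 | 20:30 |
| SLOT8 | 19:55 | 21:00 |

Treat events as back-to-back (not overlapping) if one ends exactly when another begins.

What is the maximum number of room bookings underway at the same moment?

Sweep the timeline, counting +1 at each start and −1 at each end (ends before starts at a tie):
07:00 start SLOT1 → 1
09:50 end SLOT1 → 0
09:55 start SLOT4 → 1
11:15 end SLOT4 → 0
11:15 start SLOT2 → 1
12:25 end SLOT2 → 0
12:35 start SLOT3 → 1
15:45 end SLOT3 → 0
15:55 start SLOT6 → 1
16:20 start SLOT5 → 2
17:30 start SLOT7 → 3
17:45 end SLOT6 → 2
19:35 end SLOT5 → 1
19:55 start SLOT8 → 2
20:30 end SLOT7 → 1
21:00 end SLOT8 → 0
Peak is 3, at 17:30 (SLOT5, SLOT6, SLOT7).

3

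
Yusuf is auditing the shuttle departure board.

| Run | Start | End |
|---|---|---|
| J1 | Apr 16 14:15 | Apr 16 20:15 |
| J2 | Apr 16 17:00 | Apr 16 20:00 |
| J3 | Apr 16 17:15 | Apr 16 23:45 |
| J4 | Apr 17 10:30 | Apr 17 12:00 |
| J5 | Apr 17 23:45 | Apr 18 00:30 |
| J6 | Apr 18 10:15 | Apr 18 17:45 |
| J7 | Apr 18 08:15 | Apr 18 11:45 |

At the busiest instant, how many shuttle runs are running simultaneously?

3

Walk through starts and ends in time order (an end at T is processed before a start at T):
Apr 16 14:15 start J1 → 1
Apr 16 17:00 start J2 → 2
Apr 16 17:15 start J3 → 3
Apr 16 20:00 end J2 → 2
Apr 16 20:15 end J1 → 1
Apr 16 23:45 end J3 → 0
Apr 17 10:30 start J4 → 1
Apr 17 12:00 end J4 → 0
Apr 17 23:45 start J5 → 1
Apr 18 00:30 end J5 → 0
Apr 18 08:15 start J7 → 1
Apr 18 10:15 start J6 → 2
Apr 18 11:45 end J7 → 1
Apr 18 17:45 end J6 → 0
Peak is 3, at Apr 16 17:15 (J1, J2, J3).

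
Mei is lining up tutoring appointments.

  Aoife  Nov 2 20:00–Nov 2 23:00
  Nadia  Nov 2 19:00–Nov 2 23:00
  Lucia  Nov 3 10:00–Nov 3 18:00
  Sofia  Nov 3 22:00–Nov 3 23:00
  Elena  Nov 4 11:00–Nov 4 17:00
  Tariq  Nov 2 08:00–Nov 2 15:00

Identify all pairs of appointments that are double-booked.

Sorted by start: Tariq, Nadia, Aoife, Lucia, Sofia, Elena.
Nadia starts after Tariq ends; Tariq is clear from here.
Aoife starts before Nadia ends → Nadia and Aoife overlap.
Lucia starts after Nadia ends; Nadia is clear from here.
Lucia starts after Aoife ends; Aoife is clear from here.
Sofia starts after Lucia ends; Lucia is clear from here.
Elena starts after Sofia ends.

Aoife & Nadia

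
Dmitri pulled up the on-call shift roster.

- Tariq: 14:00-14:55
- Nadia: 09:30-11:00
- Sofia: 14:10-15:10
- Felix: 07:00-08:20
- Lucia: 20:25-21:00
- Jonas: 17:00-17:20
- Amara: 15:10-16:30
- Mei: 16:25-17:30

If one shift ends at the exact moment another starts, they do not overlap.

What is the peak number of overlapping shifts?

2

Sweep the timeline, counting +1 at each start and −1 at each end (ends before starts at a tie):
07:00 start Felix → 1
08:20 end Felix → 0
09:30 start Nadia → 1
11:00 end Nadia → 0
14:00 start Tariq → 1
14:10 start Sofia → 2
14:55 end Tariq → 1
15:10 end Sofia → 0
15:10 start Amara → 1
16:25 start Mei → 2
16:30 end Amara → 1
17:00 start Jonas → 2
17:20 end Jonas → 1
17:30 end Mei → 0
20:25 start Lucia → 1
21:00 end Lucia → 0
Peak is 2, at 14:10 (Sofia, Tariq).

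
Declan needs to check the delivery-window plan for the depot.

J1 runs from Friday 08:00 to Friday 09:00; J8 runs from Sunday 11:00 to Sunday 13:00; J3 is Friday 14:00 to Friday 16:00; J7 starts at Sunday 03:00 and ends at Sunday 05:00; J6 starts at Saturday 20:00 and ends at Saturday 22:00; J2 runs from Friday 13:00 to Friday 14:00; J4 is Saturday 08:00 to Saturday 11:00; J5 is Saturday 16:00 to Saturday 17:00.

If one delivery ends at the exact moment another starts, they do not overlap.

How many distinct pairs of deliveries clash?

0

Sorted by start: J1, J2, J3, J4, J5, J6, J7, J8.
J2 starts after J1 ends; J1 is clear from here.
J3 starts exactly when J2 ends (back-to-back, no overlap); J2 is clear from here.
J4 starts after J3 ends; J3 is clear from here.
J5 starts after J4 ends; J4 is clear from here.
J6 starts after J5 ends; J5 is clear from here.
J7 starts after J6 ends; J6 is clear from here.
J8 starts after J7 ends.
No pair overlaps.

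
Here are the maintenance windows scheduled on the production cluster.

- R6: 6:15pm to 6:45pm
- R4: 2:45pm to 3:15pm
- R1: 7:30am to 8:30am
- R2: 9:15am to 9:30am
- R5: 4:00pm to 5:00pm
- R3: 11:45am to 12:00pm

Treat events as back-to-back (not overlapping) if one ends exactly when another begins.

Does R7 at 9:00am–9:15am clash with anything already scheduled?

No — it doesn't clash with anything

R1: ends 8:30am at or before R7 starts 9:00am → clear.
R2: starts 9:15am at or after R7 ends 9:15am → clear.
R3: starts 11:45am at or after R7 ends 9:15am → clear.
R4: starts 2:45pm at or after R7 ends 9:15am → clear.
R5: starts 4:00pm at or after R7 ends 9:15am → clear.
R6: starts 6:15pm at or after R7 ends 9:15am → clear.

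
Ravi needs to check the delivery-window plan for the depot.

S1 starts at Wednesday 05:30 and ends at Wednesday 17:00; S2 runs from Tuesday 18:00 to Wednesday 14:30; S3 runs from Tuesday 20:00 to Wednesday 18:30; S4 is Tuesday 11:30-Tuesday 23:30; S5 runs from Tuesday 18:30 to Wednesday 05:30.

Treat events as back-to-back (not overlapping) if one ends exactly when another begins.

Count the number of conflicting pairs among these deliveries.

Sorted by start: S4, S2, S5, S3, S1.
S2 starts before S4 ends → S4 and S2 overlap.
S5 starts before S4 ends → S4 and S5 overlap.
S3 starts before S4 ends → S4 and S3 overlap.
S1 starts after S4 ends.
S5 starts before S2 ends → S2 and S5 overlap.
S3 starts before S2 ends → S2 and S3 overlap.
S1 starts before S2 ends → S2 and S1 overlap.
S3 starts before S5 ends → S5 and S3 overlap.
S1 starts exactly when S5 ends (back-to-back, no overlap).
S1 starts before S3 ends → S3 and S1 overlap.
Overlapping pairs: S1 & S2, S1 & S3, S2 & S3, S2 & S4, S2 & S5, S3 & S4, S3 & S5, S4 & S5 — 8 in total.

8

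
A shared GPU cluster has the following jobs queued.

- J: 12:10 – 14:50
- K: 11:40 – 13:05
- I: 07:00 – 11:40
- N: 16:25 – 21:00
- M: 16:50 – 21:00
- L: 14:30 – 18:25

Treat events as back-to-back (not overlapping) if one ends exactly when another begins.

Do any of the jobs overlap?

Two intervals overlap when each starts before the other ends.
Sorted by start: I, K, J, L, N, M.
K starts exactly when I ends (back-to-back, no overlap) — done with I.
J starts before K ends → K and J overlap.
That's a conflict, so the schedule is not conflict-free.

Yes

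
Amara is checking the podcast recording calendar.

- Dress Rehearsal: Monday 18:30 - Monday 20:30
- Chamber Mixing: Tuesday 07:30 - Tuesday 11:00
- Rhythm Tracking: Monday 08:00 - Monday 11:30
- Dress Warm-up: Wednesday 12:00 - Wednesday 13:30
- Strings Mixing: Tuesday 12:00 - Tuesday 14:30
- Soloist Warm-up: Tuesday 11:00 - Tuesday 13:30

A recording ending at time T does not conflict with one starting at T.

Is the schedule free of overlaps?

No

Sorted by start: Rhythm Tracking, Dress Rehearsal, Chamber Mixing, Soloist Warm-up, Strings Mixing, Dress Warm-up.
Dress Rehearsal starts after Rhythm Tracking ends, so nothing later overlaps Rhythm Tracking either.
Chamber Mixing starts after Dress Rehearsal ends, so nothing later overlaps Dress Rehearsal either.
Soloist Warm-up starts exactly when Chamber Mixing ends (back-to-back, no overlap), so nothing later overlaps Chamber Mixing either.
Strings Mixing starts before Soloist Warm-up ends → Soloist Warm-up and Strings Mixing overlap.
That's a conflict, so the schedule is not conflict-free.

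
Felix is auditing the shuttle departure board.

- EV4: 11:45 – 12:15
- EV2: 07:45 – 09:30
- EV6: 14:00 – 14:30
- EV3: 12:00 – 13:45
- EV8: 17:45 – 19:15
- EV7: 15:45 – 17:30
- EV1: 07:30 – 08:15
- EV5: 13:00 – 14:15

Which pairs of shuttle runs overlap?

EV1 & EV2, EV3 & EV4, EV3 & EV5, EV5 & EV6

Sorted by start: EV1, EV2, EV4, EV3, EV5, EV6, EV7, EV8.
EV2 starts before EV1 ends → EV1 and EV2 overlap.
EV4 starts after EV1 ends, so EV1 has no further overlaps.
EV4 starts after EV2 ends, so EV2 has no further overlaps.
EV3 starts before EV4 ends → EV4 and EV3 overlap.
EV5 starts after EV4 ends, so EV4 has no further overlaps.
EV5 starts before EV3 ends → EV3 and EV5 overlap.
EV6 starts after EV3 ends, so EV3 has no further overlaps.
EV6 starts before EV5 ends → EV5 and EV6 overlap.
EV7 starts after EV5 ends, so EV5 has no further overlaps.
EV7 starts after EV6 ends, so EV6 has no further overlaps.
EV8 starts after EV7 ends.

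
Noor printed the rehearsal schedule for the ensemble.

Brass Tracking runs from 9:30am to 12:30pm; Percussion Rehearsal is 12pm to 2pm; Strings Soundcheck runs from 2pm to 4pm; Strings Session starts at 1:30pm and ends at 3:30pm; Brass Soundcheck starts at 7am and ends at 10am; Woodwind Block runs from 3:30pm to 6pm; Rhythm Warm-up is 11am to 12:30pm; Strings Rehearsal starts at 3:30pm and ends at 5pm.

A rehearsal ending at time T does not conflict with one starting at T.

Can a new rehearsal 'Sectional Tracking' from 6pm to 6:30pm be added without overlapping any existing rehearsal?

Brass Soundcheck: ends 10am at or before Sectional Tracking starts 6pm → clear.
Brass Tracking: ends 12:30pm at or before Sectional Tracking starts 6pm → clear.
Rhythm Warm-up: ends 12:30pm at or before Sectional Tracking starts 6pm → clear.
Percussion Rehearsal: ends 2pm at or before Sectional Tracking starts 6pm → clear.
Strings Session: ends 3:30pm at or before Sectional Tracking starts 6pm → clear.
Strings Soundcheck: ends 4pm at or before Sectional Tracking starts 6pm → clear.
Strings Rehearsal: ends 5pm at or before Sectional Tracking starts 6pm → clear.
Woodwind Block: ends 6pm at or before Sectional Tracking starts 6pm → clear.

Yes — the slot is free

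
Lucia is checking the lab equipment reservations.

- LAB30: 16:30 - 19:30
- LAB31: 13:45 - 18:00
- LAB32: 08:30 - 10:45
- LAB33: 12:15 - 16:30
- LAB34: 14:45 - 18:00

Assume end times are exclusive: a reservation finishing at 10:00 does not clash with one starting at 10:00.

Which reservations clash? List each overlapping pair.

Sorted by start: LAB32, LAB33, LAB31, LAB34, LAB30.
LAB33 starts after LAB32 ends, so LAB32 has no further overlaps.
LAB31 starts before LAB33 ends → LAB33 and LAB31 overlap.
LAB34 starts before LAB33 ends → LAB33 and LAB34 overlap.
LAB30 starts exactly when LAB33 ends (back-to-back, no overlap).
LAB34 starts before LAB31 ends → LAB31 and LAB34 overlap.
LAB30 starts before LAB31 ends → LAB31 and LAB30 overlap.
LAB30 starts before LAB34 ends → LAB34 and LAB30 overlap.

LAB30 & LAB31, LAB30 & LAB34, LAB31 & LAB33, LAB31 & LAB34, LAB33 & LAB34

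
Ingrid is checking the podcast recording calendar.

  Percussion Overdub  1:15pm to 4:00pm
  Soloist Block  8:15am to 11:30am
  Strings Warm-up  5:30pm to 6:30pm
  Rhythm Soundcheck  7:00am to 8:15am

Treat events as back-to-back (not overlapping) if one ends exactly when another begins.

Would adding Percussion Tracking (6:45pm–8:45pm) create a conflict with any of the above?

No — it doesn't clash with anything

Rhythm Soundcheck: ends 8:15am at or before Percussion Tracking starts 6:45pm → clear.
Soloist Block: ends 11:30am at or before Percussion Tracking starts 6:45pm → clear.
Percussion Overdub: ends 4:00pm at or before Percussion Tracking starts 6:45pm → clear.
Strings Warm-up: ends 6:30pm at or before Percussion Tracking starts 6:45pm → clear.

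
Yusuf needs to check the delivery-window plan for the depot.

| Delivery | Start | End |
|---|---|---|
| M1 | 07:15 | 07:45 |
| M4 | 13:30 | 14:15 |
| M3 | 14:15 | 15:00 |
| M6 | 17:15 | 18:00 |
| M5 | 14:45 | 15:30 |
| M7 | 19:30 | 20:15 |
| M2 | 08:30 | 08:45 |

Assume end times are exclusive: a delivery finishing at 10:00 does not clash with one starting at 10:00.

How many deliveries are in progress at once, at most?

2

Sweep the timeline, counting +1 at each start and −1 at each end (ends before starts at a tie):
07:15 start M1 → 1
07:45 end M1 → 0
08:30 start M2 → 1
08:45 end M2 → 0
13:30 start M4 → 1
14:15 end M4 → 0
14:15 start M3 → 1
14:45 start M5 → 2
15:00 end M3 → 1
15:30 end M5 → 0
17:15 start M6 → 1
18:00 end M6 → 0
19:30 start M7 → 1
20:15 end M7 → 0
Peak is 2, at 14:45 (M3, M5).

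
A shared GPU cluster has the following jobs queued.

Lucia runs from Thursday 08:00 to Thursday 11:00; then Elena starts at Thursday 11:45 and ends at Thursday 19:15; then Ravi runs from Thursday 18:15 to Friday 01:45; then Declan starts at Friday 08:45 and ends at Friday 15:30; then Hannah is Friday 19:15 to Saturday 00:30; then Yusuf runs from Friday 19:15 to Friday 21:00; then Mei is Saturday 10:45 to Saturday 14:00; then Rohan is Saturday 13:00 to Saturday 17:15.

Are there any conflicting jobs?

Yes

Check each pair: they overlap iff neither finishes before the other starts.
Sorted by start: Lucia, Elena, Ravi, Declan, Hannah, Yusuf, Mei, Rohan.
Elena starts after Lucia ends, so nothing later overlaps Lucia either.
Ravi starts before Elena ends → Elena and Ravi overlap.
That's a conflict, so the schedule is not conflict-free.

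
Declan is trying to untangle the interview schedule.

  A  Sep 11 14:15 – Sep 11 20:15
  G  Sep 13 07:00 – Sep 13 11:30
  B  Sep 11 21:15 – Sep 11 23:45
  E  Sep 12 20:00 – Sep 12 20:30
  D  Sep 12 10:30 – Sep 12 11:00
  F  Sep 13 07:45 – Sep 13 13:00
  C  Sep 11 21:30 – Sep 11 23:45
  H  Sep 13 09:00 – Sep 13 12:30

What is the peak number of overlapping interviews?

Sort all start/end points and keep a running count:
Sep 11 14:15 start A → 1
Sep 11 20:15 end A → 0
Sep 11 21:15 start B → 1
Sep 11 21:30 start C → 2
Sep 11 23:45 end B → 1
Sep 11 23:45 end C → 0
Sep 12 10:30 start D → 1
Sep 12 11:00 end D → 0
Sep 12 20:00 start E → 1
Sep 12 20:30 end E → 0
Sep 13 07:00 start G → 1
Sep 13 07:45 start F → 2
Sep 13 09:00 start H → 3
Sep 13 11:30 end G → 2
Sep 13 12:30 end H → 1
Sep 13 13:00 end F → 0
Peak is 3, at Sep 13 09:00 (F, G, H).

3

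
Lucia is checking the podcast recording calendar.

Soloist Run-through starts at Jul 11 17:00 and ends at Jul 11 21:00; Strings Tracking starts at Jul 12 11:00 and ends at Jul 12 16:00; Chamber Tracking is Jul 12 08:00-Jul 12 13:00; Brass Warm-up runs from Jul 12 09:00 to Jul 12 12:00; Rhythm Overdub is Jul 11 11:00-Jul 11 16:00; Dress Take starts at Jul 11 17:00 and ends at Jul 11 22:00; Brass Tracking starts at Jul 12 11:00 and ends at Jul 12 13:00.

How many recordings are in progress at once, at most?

4

Walk through starts and ends in time order (an end at T is processed before a start at T):
Jul 11 11:00 start Rhythm Overdub → 1
Jul 11 16:00 end Rhythm Overdub → 0
Jul 11 17:00 start Dress Take → 1
Jul 11 17:00 start Soloist Run-through → 2
Jul 11 21:00 end Soloist Run-through → 1
Jul 11 22:00 end Dress Take → 0
Jul 12 08:00 start Chamber Tracking → 1
Jul 12 09:00 start Brass Warm-up → 2
Jul 12 11:00 start Brass Tracking → 3
Jul 12 11:00 start Strings Tracking → 4
Jul 12 12:00 end Brass Warm-up → 3
Jul 12 13:00 end Brass Tracking → 2
Jul 12 13:00 end Chamber Tracking → 1
Jul 12 16:00 end Strings Tracking → 0
Peak is 4, at Jul 12 11:00 (Brass Tracking, Brass Warm-up, Chamber Tracking, Strings Tracking).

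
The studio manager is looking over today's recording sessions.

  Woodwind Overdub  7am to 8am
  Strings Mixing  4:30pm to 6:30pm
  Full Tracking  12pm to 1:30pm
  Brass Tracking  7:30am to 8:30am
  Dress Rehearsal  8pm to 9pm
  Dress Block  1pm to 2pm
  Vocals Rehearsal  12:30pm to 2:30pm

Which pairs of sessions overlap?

Brass Tracking & Woodwind Overdub, Dress Block & Full Tracking, Dress Block & Vocals Rehearsal, Full Tracking & Vocals Rehearsal

Check each pair: they overlap iff neither finishes before the other starts.
Sorted by start: Woodwind Overdub, Brass Tracking, Full Tracking, Vocals Rehearsal, Dress Block, Strings Mixing, Dress Rehearsal.
Brass Tracking starts before Woodwind Overdub ends → Woodwind Overdub and Brass Tracking overlap.
Full Tracking starts after Woodwind Overdub ends, so nothing later overlaps Woodwind Overdub either.
Full Tracking starts after Brass Tracking ends, so nothing later overlaps Brass Tracking either.
Vocals Rehearsal starts before Full Tracking ends → Full Tracking and Vocals Rehearsal overlap.
Dress Block starts before Full Tracking ends → Full Tracking and Dress Block overlap.
Strings Mixing starts after Full Tracking ends, so nothing later overlaps Full Tracking either.
Dress Block starts before Vocals Rehearsal ends → Vocals Rehearsal and Dress Block overlap.
Strings Mixing starts after Vocals Rehearsal ends, so nothing later overlaps Vocals Rehearsal either.
Strings Mixing starts after Dress Block ends, so nothing later overlaps Dress Block either.
Dress Rehearsal starts after Strings Mixing ends.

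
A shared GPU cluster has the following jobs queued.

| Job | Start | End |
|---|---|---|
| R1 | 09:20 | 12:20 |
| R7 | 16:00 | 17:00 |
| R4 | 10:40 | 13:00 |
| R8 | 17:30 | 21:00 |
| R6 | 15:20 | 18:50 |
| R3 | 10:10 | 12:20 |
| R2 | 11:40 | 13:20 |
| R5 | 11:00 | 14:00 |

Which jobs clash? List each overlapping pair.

Sorted by start: R1, R3, R4, R5, R2, R6, R7, R8.
R3 starts before R1 ends → R1 and R3 overlap.
R4 starts before R1 ends → R1 and R4 overlap.
R5 starts before R1 ends → R1 and R5 overlap.
R2 starts before R1 ends → R1 and R2 overlap.
R6 starts after R1 ends, so nothing later overlaps R1 either.
R4 starts before R3 ends → R3 and R4 overlap.
R5 starts before R3 ends → R3 and R5 overlap.
R2 starts before R3 ends → R3 and R2 overlap.
R6 starts after R3 ends, so nothing later overlaps R3 either.
R5 starts before R4 ends → R4 and R5 overlap.
R2 starts before R4 ends → R4 and R2 overlap.
R6 starts after R4 ends, so nothing later overlaps R4 either.
R2 starts before R5 ends → R5 and R2 overlap.
R6 starts after R5 ends, so nothing later overlaps R5 either.
R6 starts after R2 ends, so nothing later overlaps R2 either.
R7 starts before R6 ends → R6 and R7 overlap.
R8 starts before R6 ends → R6 and R8 overlap.
R8 starts after R7 ends.

R1 & R2, R1 & R3, R1 & R4, R1 & R5, R2 & R3, R2 & R4, R2 & R5, R3 & R4, R3 & R5, R4 & R5, R6 & R7, R6 & R8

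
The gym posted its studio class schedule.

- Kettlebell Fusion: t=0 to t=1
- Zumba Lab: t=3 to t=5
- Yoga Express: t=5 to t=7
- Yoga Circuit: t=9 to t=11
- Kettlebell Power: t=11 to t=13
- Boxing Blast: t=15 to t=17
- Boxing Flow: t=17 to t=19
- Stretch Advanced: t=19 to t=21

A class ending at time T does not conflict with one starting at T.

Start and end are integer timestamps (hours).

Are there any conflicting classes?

Check each pair: they overlap iff neither finishes before the other starts.
Sorted by start: Kettlebell Fusion, Zumba Lab, Yoga Express, Yoga Circuit, Kettlebell Power, Boxing Blast, Boxing Flow, Stretch Advanced.
Zumba Lab starts after Kettlebell Fusion ends, so Kettlebell Fusion has no further overlaps.
Yoga Express starts exactly when Zumba Lab ends (back-to-back, no overlap), so Zumba Lab has no further overlaps.
Yoga Circuit starts after Yoga Express ends, so Yoga Express has no further overlaps.
Kettlebell Power starts exactly when Yoga Circuit ends (back-to-back, no overlap), so Yoga Circuit has no further overlaps.
Boxing Blast starts after Kettlebell Power ends, so Kettlebell Power has no further overlaps.
Boxing Flow starts exactly when Boxing Blast ends (back-to-back, no overlap), so Boxing Blast has no further overlaps.
Stretch Advanced starts exactly when Boxing Flow ends (back-to-back, no overlap).
Every pair is clear; the schedule has no overlaps.

No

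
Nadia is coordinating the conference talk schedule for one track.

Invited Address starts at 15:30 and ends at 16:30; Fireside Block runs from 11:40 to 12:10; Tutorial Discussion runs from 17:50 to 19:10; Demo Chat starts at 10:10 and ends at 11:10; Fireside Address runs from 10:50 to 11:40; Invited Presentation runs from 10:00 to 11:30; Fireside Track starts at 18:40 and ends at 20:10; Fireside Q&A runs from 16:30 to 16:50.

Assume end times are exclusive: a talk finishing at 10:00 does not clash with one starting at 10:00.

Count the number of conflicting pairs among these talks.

Check each pair: they overlap iff neither finishes before the other starts.
Sorted by start: Invited Presentation, Demo Chat, Fireside Address, Fireside Block, Invited Address, Fireside Q&A, Tutorial Discussion, Fireside Track.
Demo Chat starts before Invited Presentation ends → Invited Presentation and Demo Chat overlap.
Fireside Address starts before Invited Presentation ends → Invited Presentation and Fireside Address overlap.
Fireside Block starts after Invited Presentation ends — done with Invited Presentation.
Fireside Address starts before Demo Chat ends → Demo Chat and Fireside Address overlap.
Fireside Block starts after Demo Chat ends — done with Demo Chat.
Fireside Block starts exactly when Fireside Address ends (back-to-back, no overlap) — done with Fireside Address.
Invited Address starts after Fireside Block ends — done with Fireside Block.
Fireside Q&A starts exactly when Invited Address ends (back-to-back, no overlap) — done with Invited Address.
Tutorial Discussion starts after Fireside Q&A ends — done with Fireside Q&A.
Fireside Track starts before Tutorial Discussion ends → Tutorial Discussion and Fireside Track overlap.
Overlapping pairs: Demo Chat & Fireside Address, Demo Chat & Invited Presentation, Fireside Address & Invited Presentation, Fireside Track & Tutorial Discussion — 4 in total.

4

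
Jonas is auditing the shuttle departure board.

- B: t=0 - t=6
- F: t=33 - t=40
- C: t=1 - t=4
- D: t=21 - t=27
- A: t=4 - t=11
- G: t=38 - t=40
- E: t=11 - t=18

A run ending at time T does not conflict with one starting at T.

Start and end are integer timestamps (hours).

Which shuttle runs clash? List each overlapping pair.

A & B, B & C, F & G

Sorted by start: B, C, A, E, D, F, G.
C starts before B ends → B and C overlap.
A starts before B ends → B and A overlap.
E starts after B ends — done with B.
A starts exactly when C ends (back-to-back, no overlap) — done with C.
E starts exactly when A ends (back-to-back, no overlap) — done with A.
D starts after E ends — done with E.
F starts after D ends — done with D.
G starts before F ends → F and G overlap.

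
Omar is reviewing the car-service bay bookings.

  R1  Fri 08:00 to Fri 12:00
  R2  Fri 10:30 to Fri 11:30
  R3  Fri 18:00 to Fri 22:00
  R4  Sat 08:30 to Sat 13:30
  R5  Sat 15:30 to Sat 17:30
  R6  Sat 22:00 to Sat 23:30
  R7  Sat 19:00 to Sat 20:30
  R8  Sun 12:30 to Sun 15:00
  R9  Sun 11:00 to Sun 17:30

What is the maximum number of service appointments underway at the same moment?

Walk through starts and ends in time order (an end at T is processed before a start at T):
Fri 08:00 start R1 → 1
Fri 10:30 start R2 → 2
Fri 11:30 end R2 → 1
Fri 12:00 end R1 → 0
Fri 18:00 start R3 → 1
Fri 22:00 end R3 → 0
Sat 08:30 start R4 → 1
Sat 13:30 end R4 → 0
Sat 15:30 start R5 → 1
Sat 17:30 end R5 → 0
Sat 19:00 start R7 → 1
Sat 20:30 end R7 → 0
Sat 22:00 start R6 → 1
Sat 23:30 end R6 → 0
Sun 11:00 start R9 → 1
Sun 12:30 start R8 → 2
Sun 15:00 end R8 → 1
Sun 17:30 end R9 → 0
Peak is 2, at Fri 10:30 (R1, R2).

2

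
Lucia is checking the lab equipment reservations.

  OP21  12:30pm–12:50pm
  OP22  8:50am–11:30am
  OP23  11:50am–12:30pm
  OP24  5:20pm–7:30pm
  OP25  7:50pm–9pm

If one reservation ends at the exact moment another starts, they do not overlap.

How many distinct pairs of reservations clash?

Check each pair: they overlap iff neither finishes before the other starts.
Sorted by start: OP22, OP23, OP21, OP24, OP25.
OP23 starts after OP22 ends, so OP22 has no further overlaps.
OP21 starts exactly when OP23 ends (back-to-back, no overlap), so OP23 has no further overlaps.
OP24 starts after OP21 ends, so OP21 has no further overlaps.
OP25 starts after OP24 ends.
No pair overlaps.

0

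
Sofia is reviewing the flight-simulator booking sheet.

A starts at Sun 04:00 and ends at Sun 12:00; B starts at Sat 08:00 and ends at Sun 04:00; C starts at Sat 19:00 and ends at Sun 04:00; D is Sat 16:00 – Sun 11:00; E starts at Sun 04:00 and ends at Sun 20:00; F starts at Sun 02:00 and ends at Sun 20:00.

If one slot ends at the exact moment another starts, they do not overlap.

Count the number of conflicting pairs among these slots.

11

Sorted by start: B, D, C, F, A, E.
D starts before B ends → B and D overlap.
C starts before B ends → B and C overlap.
F starts before B ends → B and F overlap.
A starts exactly when B ends (back-to-back, no overlap), so B has no further overlaps.
C starts before D ends → D and C overlap.
F starts before D ends → D and F overlap.
A starts before D ends → D and A overlap.
E starts before D ends → D and E overlap.
F starts before C ends → C and F overlap.
A starts exactly when C ends (back-to-back, no overlap), so C has no further overlaps.
A starts before F ends → F and A overlap.
E starts before F ends → F and E overlap.
E starts before A ends → A and E overlap.
Overlapping pairs: A & D, A & E, A & F, B & C, B & D, B & F, C & D, C & F, D & E, D & F, E & F — 11 in total.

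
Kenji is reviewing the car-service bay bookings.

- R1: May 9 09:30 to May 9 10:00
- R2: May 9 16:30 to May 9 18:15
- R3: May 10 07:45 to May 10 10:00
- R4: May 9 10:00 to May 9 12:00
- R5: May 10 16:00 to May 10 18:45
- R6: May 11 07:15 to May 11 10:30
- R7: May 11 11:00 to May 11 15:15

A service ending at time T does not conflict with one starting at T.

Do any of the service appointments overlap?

No

Sorted by start: R1, R4, R2, R3, R5, R6, R7.
R4 starts exactly when R1 ends (back-to-back, no overlap), so nothing later overlaps R1 either.
R2 starts after R4 ends, so nothing later overlaps R4 either.
R3 starts after R2 ends, so nothing later overlaps R2 either.
R5 starts after R3 ends, so nothing later overlaps R3 either.
R6 starts after R5 ends, so nothing later overlaps R5 either.
R7 starts after R6 ends.
Every pair is clear; the schedule has no overlaps.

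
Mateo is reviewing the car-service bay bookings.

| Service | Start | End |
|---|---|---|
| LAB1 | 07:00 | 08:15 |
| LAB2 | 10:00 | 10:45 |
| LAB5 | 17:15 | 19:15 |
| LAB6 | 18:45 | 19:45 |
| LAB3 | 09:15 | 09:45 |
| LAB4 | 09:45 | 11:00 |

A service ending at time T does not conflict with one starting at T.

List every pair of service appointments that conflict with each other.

LAB2 & LAB4, LAB5 & LAB6

Check each pair: they overlap iff neither finishes before the other starts.
Sorted by start: LAB1, LAB3, LAB4, LAB2, LAB5, LAB6.
LAB3 starts after LAB1 ends, so LAB1 has no further overlaps.
LAB4 starts exactly when LAB3 ends (back-to-back, no overlap), so LAB3 has no further overlaps.
LAB2 starts before LAB4 ends → LAB4 and LAB2 overlap.
LAB5 starts after LAB4 ends, so LAB4 has no further overlaps.
LAB5 starts after LAB2 ends, so LAB2 has no further overlaps.
LAB6 starts before LAB5 ends → LAB5 and LAB6 overlap.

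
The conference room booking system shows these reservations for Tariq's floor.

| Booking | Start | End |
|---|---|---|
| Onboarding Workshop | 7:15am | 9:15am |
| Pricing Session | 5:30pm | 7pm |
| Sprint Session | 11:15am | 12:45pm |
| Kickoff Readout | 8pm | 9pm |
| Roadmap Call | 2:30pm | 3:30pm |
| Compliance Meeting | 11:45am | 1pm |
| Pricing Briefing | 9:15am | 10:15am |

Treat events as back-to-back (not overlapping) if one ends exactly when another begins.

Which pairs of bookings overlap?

Compliance Meeting & Sprint Session

Sorted by start: Onboarding Workshop, Pricing Briefing, Sprint Session, Compliance Meeting, Roadmap Call, Pricing Session, Kickoff Readout.
Pricing Briefing starts exactly when Onboarding Workshop ends (back-to-back, no overlap), so Onboarding Workshop has no further overlaps.
Sprint Session starts after Pricing Briefing ends, so Pricing Briefing has no further overlaps.
Compliance Meeting starts before Sprint Session ends → Sprint Session and Compliance Meeting overlap.
Roadmap Call starts after Sprint Session ends, so Sprint Session has no further overlaps.
Roadmap Call starts after Compliance Meeting ends, so Compliance Meeting has no further overlaps.
Pricing Session starts after Roadmap Call ends, so Roadmap Call has no further overlaps.
Kickoff Readout starts after Pricing Session ends.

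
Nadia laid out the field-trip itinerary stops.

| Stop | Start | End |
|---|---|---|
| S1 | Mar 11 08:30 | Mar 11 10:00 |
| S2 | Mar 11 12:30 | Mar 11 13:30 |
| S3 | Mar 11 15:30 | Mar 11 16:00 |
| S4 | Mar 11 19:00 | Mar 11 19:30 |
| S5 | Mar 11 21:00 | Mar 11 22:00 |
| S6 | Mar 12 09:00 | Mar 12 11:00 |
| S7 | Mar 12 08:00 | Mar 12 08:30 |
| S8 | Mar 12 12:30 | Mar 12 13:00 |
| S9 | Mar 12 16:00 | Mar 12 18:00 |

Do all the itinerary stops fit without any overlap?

Yes

Sorted by start: S1, S2, S3, S4, S5, S7, S6, S8, S9.
S2 starts after S1 ends — done with S1.
S3 starts after S2 ends — done with S2.
S4 starts after S3 ends — done with S3.
S5 starts after S4 ends — done with S4.
S7 starts after S5 ends — done with S5.
S6 starts after S7 ends — done with S7.
S8 starts after S6 ends — done with S6.
S9 starts after S8 ends.
Every pair is clear; the schedule has no overlaps.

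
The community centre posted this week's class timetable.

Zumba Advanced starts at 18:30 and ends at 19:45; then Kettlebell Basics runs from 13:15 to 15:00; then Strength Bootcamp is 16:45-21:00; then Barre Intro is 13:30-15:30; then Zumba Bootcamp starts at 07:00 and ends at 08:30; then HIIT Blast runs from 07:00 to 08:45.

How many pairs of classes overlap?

Sorted by start: Zumba Bootcamp, HIIT Blast, Kettlebell Basics, Barre Intro, Strength Bootcamp, Zumba Advanced.
HIIT Blast starts before Zumba Bootcamp ends → Zumba Bootcamp and HIIT Blast overlap.
Kettlebell Basics starts after Zumba Bootcamp ends; Zumba Bootcamp is clear from here.
Kettlebell Basics starts after HIIT Blast ends; HIIT Blast is clear from here.
Barre Intro starts before Kettlebell Basics ends → Kettlebell Basics and Barre Intro overlap.
Strength Bootcamp starts after Kettlebell Basics ends; Kettlebell Basics is clear from here.
Strength Bootcamp starts after Barre Intro ends; Barre Intro is clear from here.
Zumba Advanced starts before Strength Bootcamp ends → Strength Bootcamp and Zumba Advanced overlap.
Overlapping pairs: Barre Intro & Kettlebell Basics, HIIT Blast & Zumba Bootcamp, Strength Bootcamp & Zumba Advanced — 3 in total.

3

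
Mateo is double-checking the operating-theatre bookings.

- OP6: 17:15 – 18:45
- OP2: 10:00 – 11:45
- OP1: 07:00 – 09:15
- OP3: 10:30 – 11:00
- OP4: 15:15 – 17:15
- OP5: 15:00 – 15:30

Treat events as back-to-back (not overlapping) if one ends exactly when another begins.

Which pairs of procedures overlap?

OP2 & OP3, OP4 & OP5

Two intervals overlap when each starts before the other ends.
Sorted by start: OP1, OP2, OP3, OP5, OP4, OP6.
OP2 starts after OP1 ends; OP1 is clear from here.
OP3 starts before OP2 ends → OP2 and OP3 overlap.
OP5 starts after OP2 ends; OP2 is clear from here.
OP5 starts after OP3 ends; OP3 is clear from here.
OP4 starts before OP5 ends → OP5 and OP4 overlap.
OP6 starts after OP5 ends.
OP6 starts exactly when OP4 ends (back-to-back, no overlap).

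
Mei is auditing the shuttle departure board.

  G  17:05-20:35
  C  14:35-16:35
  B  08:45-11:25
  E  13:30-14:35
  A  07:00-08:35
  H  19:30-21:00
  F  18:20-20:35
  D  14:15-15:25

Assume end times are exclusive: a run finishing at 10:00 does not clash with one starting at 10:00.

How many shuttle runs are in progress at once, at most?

3

Walk through starts and ends in time order (an end at T is processed before a start at T):
07:00 start A → 1
08:35 end A → 0
08:45 start B → 1
11:25 end B → 0
13:30 start E → 1
14:15 start D → 2
14:35 end E → 1
14:35 start C → 2
15:25 end D → 1
16:35 end C → 0
17:05 start G → 1
18:20 start F → 2
19:30 start H → 3
20:35 end F → 2
20:35 end G → 1
21:00 end H → 0
Peak is 3, at 19:30 (F, G, H).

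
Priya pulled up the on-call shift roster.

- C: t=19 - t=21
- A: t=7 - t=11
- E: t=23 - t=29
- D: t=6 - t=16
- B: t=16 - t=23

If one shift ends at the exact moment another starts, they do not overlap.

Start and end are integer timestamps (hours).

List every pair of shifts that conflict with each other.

Sorted by start: D, A, B, C, E.
A starts before D ends → D and A overlap.
B starts exactly when D ends (back-to-back, no overlap), so D has no further overlaps.
B starts after A ends, so A has no further overlaps.
C starts before B ends → B and C overlap.
E starts exactly when B ends (back-to-back, no overlap).
E starts after C ends.

A & D, B & C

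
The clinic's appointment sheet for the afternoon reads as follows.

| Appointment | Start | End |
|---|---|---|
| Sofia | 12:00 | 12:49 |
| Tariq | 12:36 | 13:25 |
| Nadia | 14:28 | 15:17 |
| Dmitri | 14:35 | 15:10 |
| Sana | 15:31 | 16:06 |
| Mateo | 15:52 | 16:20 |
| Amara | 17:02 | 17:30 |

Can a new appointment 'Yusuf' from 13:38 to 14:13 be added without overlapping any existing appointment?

Sofia: ends 12:49 at or before Yusuf starts 13:38 → clear.
Tariq: ends 13:25 at or before Yusuf starts 13:38 → clear.
Nadia: starts 14:28 at or after Yusuf ends 14:13 → clear.
Dmitri: starts 14:35 at or after Yusuf ends 14:13 → clear.
Sana: starts 15:31 at or after Yusuf ends 14:13 → clear.
Mateo: starts 15:52 at or after Yusuf ends 14:13 → clear.
Amara: starts 17:02 at or after Yusuf ends 14:13 → clear.

Yes — the slot is free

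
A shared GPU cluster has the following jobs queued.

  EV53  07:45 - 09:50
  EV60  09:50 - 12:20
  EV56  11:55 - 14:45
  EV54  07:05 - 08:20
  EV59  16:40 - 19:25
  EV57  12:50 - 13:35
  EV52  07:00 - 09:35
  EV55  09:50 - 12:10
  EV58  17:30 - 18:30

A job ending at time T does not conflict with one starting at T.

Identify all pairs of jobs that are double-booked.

Sorted by start: EV52, EV54, EV53, EV55, EV60, EV56, EV57, EV59, EV58.
EV54 starts before EV52 ends → EV52 and EV54 overlap.
EV53 starts before EV52 ends → EV52 and EV53 overlap.
EV55 starts after EV52 ends, so EV52 has no further overlaps.
EV53 starts before EV54 ends → EV54 and EV53 overlap.
EV55 starts after EV54 ends, so EV54 has no further overlaps.
EV55 starts exactly when EV53 ends (back-to-back, no overlap), so EV53 has no further overlaps.
EV60 starts before EV55 ends → EV55 and EV60 overlap.
EV56 starts before EV55 ends → EV55 and EV56 overlap.
EV57 starts after EV55 ends, so EV55 has no further overlaps.
EV56 starts before EV60 ends → EV60 and EV56 overlap.
EV57 starts after EV60 ends, so EV60 has no further overlaps.
EV57 starts before EV56 ends → EV56 and EV57 overlap.
EV59 starts after EV56 ends, so EV56 has no further overlaps.
EV59 starts after EV57 ends, so EV57 has no further overlaps.
EV58 starts before EV59 ends → EV59 and EV58 overlap.

EV52 & EV53, EV52 & EV54, EV53 & EV54, EV55 & EV56, EV55 & EV60, EV56 & EV57, EV56 & EV60, EV58 & EV59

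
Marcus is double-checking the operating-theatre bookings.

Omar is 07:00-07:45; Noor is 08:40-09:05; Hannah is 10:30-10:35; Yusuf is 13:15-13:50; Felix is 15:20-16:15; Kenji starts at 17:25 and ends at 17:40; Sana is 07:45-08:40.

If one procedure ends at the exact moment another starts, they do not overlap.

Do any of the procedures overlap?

No

Two intervals overlap when each starts before the other ends.
Sorted by start: Omar, Sana, Noor, Hannah, Yusuf, Felix, Kenji.
Sana starts exactly when Omar ends (back-to-back, no overlap) — done with Omar.
Noor starts exactly when Sana ends (back-to-back, no overlap) — done with Sana.
Hannah starts after Noor ends — done with Noor.
Yusuf starts after Hannah ends — done with Hannah.
Felix starts after Yusuf ends — done with Yusuf.
Kenji starts after Felix ends.
Every pair is clear; the schedule has no overlaps.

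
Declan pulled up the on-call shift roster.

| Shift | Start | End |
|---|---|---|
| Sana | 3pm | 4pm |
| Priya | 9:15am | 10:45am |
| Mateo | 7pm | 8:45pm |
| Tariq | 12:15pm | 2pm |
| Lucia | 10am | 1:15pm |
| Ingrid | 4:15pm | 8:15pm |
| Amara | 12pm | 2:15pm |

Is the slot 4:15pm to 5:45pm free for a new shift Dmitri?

Priya: ends 10:45am at or before Dmitri starts 4:15pm → clear.
Lucia: ends 1:15pm at or before Dmitri starts 4:15pm → clear.
Amara: ends 2:15pm at or before Dmitri starts 4:15pm → clear.
Tariq: ends 2pm at or before Dmitri starts 4:15pm → clear.
Sana: ends 4pm at or before Dmitri starts 4:15pm → clear.
Ingrid: starts 4:15pm before Dmitri ends 5:45pm, and ends 8:15pm after Dmitri starts 4:15pm → overlap.
Mateo: starts 7pm at or after Dmitri ends 5:45pm → clear.
Dmitri overlaps Ingrid.

No — it overlaps Ingrid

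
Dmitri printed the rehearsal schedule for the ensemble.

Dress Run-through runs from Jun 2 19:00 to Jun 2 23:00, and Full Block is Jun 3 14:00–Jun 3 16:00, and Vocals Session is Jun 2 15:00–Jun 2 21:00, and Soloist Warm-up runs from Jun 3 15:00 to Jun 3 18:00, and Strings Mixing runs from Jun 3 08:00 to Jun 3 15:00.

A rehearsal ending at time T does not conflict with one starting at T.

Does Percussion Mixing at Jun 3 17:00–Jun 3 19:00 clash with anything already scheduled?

Yes — it overlaps Soloist Warm-up

Vocals Session: ends Jun 2 21:00 at or before Percussion Mixing starts Jun 3 17:00 → clear.
Dress Run-through: ends Jun 2 23:00 at or before Percussion Mixing starts Jun 3 17:00 → clear.
Strings Mixing: ends Jun 3 15:00 at or before Percussion Mixing starts Jun 3 17:00 → clear.
Full Block: ends Jun 3 16:00 at or before Percussion Mixing starts Jun 3 17:00 → clear.
Soloist Warm-up: starts Jun 3 15:00 before Percussion Mixing ends Jun 3 19:00, and ends Jun 3 18:00 after Percussion Mixing starts Jun 3 17:00 → overlap.
Percussion Mixing overlaps Soloist Warm-up.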